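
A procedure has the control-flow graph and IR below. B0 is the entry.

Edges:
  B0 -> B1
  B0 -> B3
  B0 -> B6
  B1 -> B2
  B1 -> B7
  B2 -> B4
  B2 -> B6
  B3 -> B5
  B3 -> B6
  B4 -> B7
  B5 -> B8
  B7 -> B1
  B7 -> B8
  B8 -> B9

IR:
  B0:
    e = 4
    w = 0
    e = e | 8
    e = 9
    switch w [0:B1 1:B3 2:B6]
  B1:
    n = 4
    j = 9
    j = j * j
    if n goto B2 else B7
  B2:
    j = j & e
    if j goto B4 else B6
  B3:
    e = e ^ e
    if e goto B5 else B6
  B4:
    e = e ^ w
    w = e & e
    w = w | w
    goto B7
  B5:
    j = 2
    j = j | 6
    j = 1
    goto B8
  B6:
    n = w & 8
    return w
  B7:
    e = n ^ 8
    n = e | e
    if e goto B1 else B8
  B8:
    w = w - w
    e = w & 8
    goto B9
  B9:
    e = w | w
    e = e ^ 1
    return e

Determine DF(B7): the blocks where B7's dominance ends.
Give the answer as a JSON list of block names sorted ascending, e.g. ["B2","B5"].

Answer: ["B1", "B8"]

Analysis:
idom tree: B1←B0 B2←B1 B3←B0 B4←B2 B5←B3 B6←B0 B7←B1 B8←B0 B9←B8
Dom∩ at merges:
  B1: preds {B0,B7}: {B0} ∩ {B0,B1,B7} = {B0}; idom=B0
  B6: preds {B0,B2,B3}: {B0} ∩ {B0,B1,B2} ∩ {B0,B3} = {B0}; idom=B0
  B7: preds {B1,B4}: {B0,B1} ∩ {B0,B1,B2,B4} = {B0,B1}; idom=B1
  B8: preds {B5,B7}: {B0,B3,B5} ∩ {B0,B1,B7} = {B0}; idom=B0

DF derivation:
  join B1 pred B0: · stop@B0
  join B1 pred B7: B7→B1 stop@B0
  join B6 pred B0: · stop@B0
  join B6 pred B2: B2→B1 stop@B0
  join B6 pred B3: B3 stop@B0
  join B7 pred B1: · stop@B1
  join B7 pred B4: B4→B2 stop@B1
  join B8 pred B5: B5→B3 stop@B0
  join B8 pred B7: B7→B1 stop@B0
  B0: DF=∅
  B1: DF={B1,B6,B8}
  B2: DF={B6,B7}
  B3: DF={B6,B8}
  B4: DF={B7}
  B5: DF={B8}
  B6: DF=∅
  B7: DF={B1,B8}
  B8: DF=∅
  B9: DF=∅

DF(B7) = ["B1", "B8"]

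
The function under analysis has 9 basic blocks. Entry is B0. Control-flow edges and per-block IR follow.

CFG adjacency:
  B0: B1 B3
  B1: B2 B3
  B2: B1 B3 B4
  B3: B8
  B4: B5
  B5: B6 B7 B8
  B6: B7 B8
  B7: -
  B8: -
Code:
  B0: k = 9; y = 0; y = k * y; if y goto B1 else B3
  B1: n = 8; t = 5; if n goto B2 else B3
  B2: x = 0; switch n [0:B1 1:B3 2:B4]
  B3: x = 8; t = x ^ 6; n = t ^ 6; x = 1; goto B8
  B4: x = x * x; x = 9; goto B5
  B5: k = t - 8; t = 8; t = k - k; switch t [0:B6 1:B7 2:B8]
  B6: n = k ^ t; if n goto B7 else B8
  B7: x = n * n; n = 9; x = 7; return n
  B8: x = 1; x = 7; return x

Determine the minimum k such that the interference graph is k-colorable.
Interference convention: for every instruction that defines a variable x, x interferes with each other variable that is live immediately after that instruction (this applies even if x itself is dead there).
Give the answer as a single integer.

def/use:
  B0: {k,y} / ∅
  B1: {n,t} / ∅
  B2: {x} / {n}
  B3: {n,t,x} / ∅
  B4: {x} / {x}
  B5: {k,t} / {t}
  B6: {n} / {k,t}
  B7: {n,x} / {n}
  B8: {x} / ∅

Live sets:
  B0: in=∅ out=∅
  B1: in=∅ out={n,t}
  B2: in={n,t} out={n,t,x}
  B3: in=∅ out=∅
  B4: in={n,t,x} out={n,t}
  B5: in={n,t} out={k,n,t}
  B6: in={k,t} out={n}
  B7: in={n} out=∅
  B8: in=∅ out=∅

Interfere edges:
  k: {n,t,y}
  n: {k,t,x}
  t: {k,n,x}
  x: {n,t}
  y: {k}

Registers:
  {k,n,t} pairwise interfere (3-clique) ⇒ χ ≥ 3
  3-colouring: R0={k,x}  R1={n,y}  R2={t}
  χ = 3

Answer: 3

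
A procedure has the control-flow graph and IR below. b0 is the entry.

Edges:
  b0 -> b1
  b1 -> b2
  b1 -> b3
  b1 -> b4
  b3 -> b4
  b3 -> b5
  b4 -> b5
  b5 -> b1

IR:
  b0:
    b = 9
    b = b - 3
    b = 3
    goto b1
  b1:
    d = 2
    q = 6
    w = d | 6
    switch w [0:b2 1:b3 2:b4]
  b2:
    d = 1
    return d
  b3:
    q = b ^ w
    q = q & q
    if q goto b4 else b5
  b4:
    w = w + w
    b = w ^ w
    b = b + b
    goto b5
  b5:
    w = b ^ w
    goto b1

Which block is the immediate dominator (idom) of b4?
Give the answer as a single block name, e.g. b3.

idom tree: b1←b0 b2←b1 b3←b1 b4←b1 b5←b1
Join-block Dom:
  b1: preds {b0,b5}: {b0} ∩ {b0,b1,b5} = {b0}; idom=b0
  b4: preds {b1,b3}: {b0,b1} ∩ {b0,b1,b3} = {b0,b1}; idom=b1
  b5: preds {b3,b4}: {b0,b1,b3} ∩ {b0,b1,b4} = {b0,b1}; idom=b1

idom(b4) = b1

Answer: b1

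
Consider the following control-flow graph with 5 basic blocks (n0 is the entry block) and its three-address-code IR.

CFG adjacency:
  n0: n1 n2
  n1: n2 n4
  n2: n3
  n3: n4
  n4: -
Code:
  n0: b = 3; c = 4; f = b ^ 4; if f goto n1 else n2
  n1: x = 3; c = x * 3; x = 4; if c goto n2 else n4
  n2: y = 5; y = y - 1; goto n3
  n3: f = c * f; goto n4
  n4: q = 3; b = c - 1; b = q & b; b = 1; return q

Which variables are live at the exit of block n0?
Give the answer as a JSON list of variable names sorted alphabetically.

Answer: ["c", "f"]

Derivation:
Block summaries:
  n0: def={b,c,f} ue=∅
  n1: def={c,x} ue=∅
  n2: def={y} ue=∅
  n3: def={f} ue={c,f}
  n4: def={b,q} ue={c}

Backward fixpoint:
  n0 li=∅ lo={c,f}
  n1 li={f} lo={c,f}
  n2 li={c,f} lo={c,f}
  n3 li={c,f} lo={c}
  n4 li={c} lo=∅

live-out(n0) = ["c", "f"]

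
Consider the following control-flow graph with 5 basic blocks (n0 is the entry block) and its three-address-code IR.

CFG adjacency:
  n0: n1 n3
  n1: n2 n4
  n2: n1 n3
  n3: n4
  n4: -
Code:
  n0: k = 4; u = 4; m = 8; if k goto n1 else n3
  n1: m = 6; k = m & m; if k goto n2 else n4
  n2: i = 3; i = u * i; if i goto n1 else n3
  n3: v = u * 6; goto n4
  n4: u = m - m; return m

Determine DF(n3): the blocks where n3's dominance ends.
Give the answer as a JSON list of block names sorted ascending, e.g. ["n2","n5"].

idom tree: n1←n0 n2←n1 n3←n0 n4←n0
Dom∩ at merges:
  n1: preds {n0,n2}: {n0} ∩ {n0,n1,n2} = {n0}; idom=n0
  n3: preds {n0,n2}: {n0} ∩ {n0,n1,n2} = {n0}; idom=n0
  n4: preds {n1,n3}: {n0,n1} ∩ {n0,n3} = {n0}; idom=n0

DF derivation:
  join n1 pred n0: · stop@n0
  join n1 pred n2: n2→n1 stop@n0
  join n3 pred n0: · stop@n0
  join n3 pred n2: n2→n1 stop@n0
  join n4 pred n1: n1 stop@n0
  join n4 pred n3: n3 stop@n0
  n0 → ∅
  n1 → {n1,n3,n4}
  n2 → {n1,n3}
  n3 → {n4}
  n4 → ∅

DF(n3) = ["n4"]

Answer: ["n4"]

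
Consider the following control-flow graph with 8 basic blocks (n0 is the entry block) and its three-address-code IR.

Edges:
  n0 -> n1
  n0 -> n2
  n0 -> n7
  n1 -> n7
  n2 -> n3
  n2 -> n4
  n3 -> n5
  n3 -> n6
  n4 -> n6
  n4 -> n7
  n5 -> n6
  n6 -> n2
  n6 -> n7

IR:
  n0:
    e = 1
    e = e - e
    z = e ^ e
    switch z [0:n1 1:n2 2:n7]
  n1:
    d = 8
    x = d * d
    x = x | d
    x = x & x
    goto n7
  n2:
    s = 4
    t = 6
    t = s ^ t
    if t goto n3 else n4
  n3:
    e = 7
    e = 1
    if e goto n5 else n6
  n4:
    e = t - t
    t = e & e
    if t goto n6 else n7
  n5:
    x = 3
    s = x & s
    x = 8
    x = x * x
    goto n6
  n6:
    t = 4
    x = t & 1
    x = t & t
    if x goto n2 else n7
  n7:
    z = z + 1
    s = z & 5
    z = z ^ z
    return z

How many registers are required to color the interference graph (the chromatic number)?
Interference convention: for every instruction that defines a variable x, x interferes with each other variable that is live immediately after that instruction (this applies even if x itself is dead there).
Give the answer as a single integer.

Per-block:
  n0: def={e,z} ue=∅
  n1: def={d,x} ue=∅
  n2: def={s,t} ue=∅
  n3: def={e} ue=∅
  n4: def={e,t} ue={t}
  n5: def={s,x} ue={s}
  n6: def={t,x} ue=∅
  n7: def={s,z} ue={z}

Live sets:
  live n0: ∅→{z}
  live n1: {z}→{z}
  live n2: {z}→{s,t,z}
  live n3: {s,z}→{s,z}
  live n4: {t,z}→{z}
  live n5: {s,z}→{z}
  live n6: {z}→{z}
  live n7: {z}→∅

Conflict graph:
  d↔{x,z}
  e↔{s,z}
  s↔{e,t,x,z}
  t↔{s,x,z}
  x↔{d,s,t,z}
  z↔{d,e,s,t,x}

Registers:
  lower bound: {s,t,x,z} mutually conflict ⇒ χ ≥ 4
  assign d→R1 e→R2 s→R1 t→R3 x→R2 z→R0 — no edge inside a register ⇒ χ ≤ 4
  χ = 4

Answer: 4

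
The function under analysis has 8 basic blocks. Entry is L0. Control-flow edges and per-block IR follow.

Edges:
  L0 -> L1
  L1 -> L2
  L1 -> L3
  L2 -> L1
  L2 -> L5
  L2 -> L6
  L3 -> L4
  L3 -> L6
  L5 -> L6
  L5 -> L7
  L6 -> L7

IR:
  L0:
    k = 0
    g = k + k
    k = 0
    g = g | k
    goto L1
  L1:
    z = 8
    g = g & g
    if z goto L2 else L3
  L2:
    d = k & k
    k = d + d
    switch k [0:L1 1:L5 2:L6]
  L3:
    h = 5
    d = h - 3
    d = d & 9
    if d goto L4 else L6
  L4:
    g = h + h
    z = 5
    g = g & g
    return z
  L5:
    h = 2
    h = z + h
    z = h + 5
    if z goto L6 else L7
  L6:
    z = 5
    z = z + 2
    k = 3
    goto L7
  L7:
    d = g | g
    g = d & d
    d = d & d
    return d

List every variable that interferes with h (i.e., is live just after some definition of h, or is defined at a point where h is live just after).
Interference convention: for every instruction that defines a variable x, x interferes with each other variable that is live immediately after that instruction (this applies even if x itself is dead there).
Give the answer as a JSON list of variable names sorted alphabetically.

Block summaries:
  L0: {g,k} / ∅
  L1: {g,z} / {g}
  L2: {d,k} / {k}
  L3: {d,h} / ∅
  L4: {g,z} / {h}
  L5: {h,z} / {z}
  L6: {k,z} / ∅
  L7: {d,g} / {g}

Backward fixpoint:
  L0 li=∅ lo={g,k}
  L1 li={g,k} lo={g,k,z}
  L2 li={g,k,z} lo={g,k,z}
  L3 li={g} lo={g,h}
  L4 li={h} lo=∅
  L5 li={g,z} lo={g}
  L6 li={g} lo={g}
  L7 li={g} lo=∅

Interfere edges:
  d↔{g,h,z}
  g↔{d,h,k,z}
  h↔{d,g,z}
  k↔{g,z}
  z↔{d,g,h,k}

N(h) = ["d", "g", "z"]

Answer: ["d", "g", "z"]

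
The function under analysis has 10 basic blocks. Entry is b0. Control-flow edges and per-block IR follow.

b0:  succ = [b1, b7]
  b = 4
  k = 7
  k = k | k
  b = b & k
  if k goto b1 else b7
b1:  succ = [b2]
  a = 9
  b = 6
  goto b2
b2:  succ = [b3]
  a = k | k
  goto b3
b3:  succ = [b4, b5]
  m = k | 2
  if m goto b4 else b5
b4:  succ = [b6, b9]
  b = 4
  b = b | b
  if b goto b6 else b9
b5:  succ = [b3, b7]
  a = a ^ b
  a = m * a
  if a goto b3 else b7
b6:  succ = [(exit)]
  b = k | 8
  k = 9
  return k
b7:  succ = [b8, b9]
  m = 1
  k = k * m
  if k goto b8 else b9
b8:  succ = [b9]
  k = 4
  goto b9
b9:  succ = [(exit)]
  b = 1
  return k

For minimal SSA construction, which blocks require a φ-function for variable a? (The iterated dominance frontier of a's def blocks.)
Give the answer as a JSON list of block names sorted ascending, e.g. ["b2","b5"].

idom tree: b1←b0 b2←b1 b3←b2 b4←b3 b5←b3 b6←b4 b7←b0 b8←b7 b9←b0
Dom∩ at merges:
  b3: preds {b2,b5}: {b0,b1,b2} ∩ {b0,b1,b2,b3,b5} = {b0,b1,b2}; idom=b2
  b7: preds {b0,b5}: {b0} ∩ {b0,b1,b2,b3,b5} = {b0}; idom=b0
  b9: preds {b4,b7,b8}: {b0,b1,b2,b3,b4} ∩ {b0,b7} ∩ {b0,b7,b8} = {b0}; idom=b0

DF derivation:
  b3←b2: walk · to b2
  b3←b5: walk b5→b3 to b2
  b7←b0: walk · to b0
  b7←b5: walk b5→b3→b2→b1 to b0
  b9←b4: walk b4→b3→b2→b1 to b0
  b9←b7: walk b7 to b0
  b9←b8: walk b8→b7 to b0
  b0: DF=∅
  b1: DF={b7,b9}
  b2: DF={b7,b9}
  b3: DF={b3,b7,b9}
  b4: DF={b9}
  b5: DF={b3,b7}
  b6: DF=∅
  b7: DF={b9}
  b8: DF={b9}
  b9: DF=∅

φ for a: defs {b1,b2,b5}
  DF⁺ = {b3,b7,b9}

Answer: ["b3", "b7", "b9"]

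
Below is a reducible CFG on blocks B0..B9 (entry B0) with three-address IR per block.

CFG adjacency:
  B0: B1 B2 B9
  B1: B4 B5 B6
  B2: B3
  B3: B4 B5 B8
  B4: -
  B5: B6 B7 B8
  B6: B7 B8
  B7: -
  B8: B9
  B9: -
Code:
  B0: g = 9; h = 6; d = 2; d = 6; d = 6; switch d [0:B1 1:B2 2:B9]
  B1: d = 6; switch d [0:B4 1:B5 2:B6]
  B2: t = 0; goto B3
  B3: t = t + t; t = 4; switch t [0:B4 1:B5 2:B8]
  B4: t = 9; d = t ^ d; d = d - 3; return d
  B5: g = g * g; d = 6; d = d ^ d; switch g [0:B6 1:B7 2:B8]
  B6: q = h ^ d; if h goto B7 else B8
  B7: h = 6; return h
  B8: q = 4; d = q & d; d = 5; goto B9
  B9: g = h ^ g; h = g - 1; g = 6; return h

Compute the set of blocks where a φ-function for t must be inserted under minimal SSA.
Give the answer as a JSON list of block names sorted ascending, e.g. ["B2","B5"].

Answer: ["B4", "B5", "B6", "B7", "B8", "B9"]

Working:
idom tree: B1←B0 B2←B0 B3←B2 B4←B0 B5←B0 B6←B0 B7←B0 B8←B0 B9←B0
Dom∩ at merges:
  B4: preds {B1,B3}: {B0,B1} ∩ {B0,B2,B3} = {B0}; idom=B0
  B5: preds {B1,B3}: {B0,B1} ∩ {B0,B2,B3} = {B0}; idom=B0
  B6: preds {B1,B5}: {B0,B1} ∩ {B0,B5} = {B0}; idom=B0
  B7: preds {B5,B6}: {B0,B5} ∩ {B0,B6} = {B0}; idom=B0
  B8: preds {B3,B5,B6}: {B0,B2,B3} ∩ {B0,B5} ∩ {B0,B6} = {B0}; idom=B0
  B9: preds {B0,B8}: {B0} ∩ {B0,B8} = {B0}; idom=B0

Frontier:
  B4←B1: walk B1 to B0
  B4←B3: walk B3→B2 to B0
  B5←B1: walk B1 to B0
  B5←B3: walk B3→B2 to B0
  B6←B1: walk B1 to B0
  B6←B5: walk B5 to B0
  B7←B5: walk B5 to B0
  B7←B6: walk B6 to B0
  B8←B3: walk B3→B2 to B0
  B8←B5: walk B5 to B0
  B8←B6: walk B6 to B0
  B9←B0: walk · to B0
  B9←B8: walk B8 to B0
  B0 → ∅
  B1 → {B4,B5,B6}
  B2 → {B4,B5,B8}
  B3 → {B4,B5,B8}
  B4 → ∅
  B5 → {B6,B7,B8}
  B6 → {B7,B8}
  B7 → ∅
  B8 → {B9}
  B9 → ∅

φ for t: defs {B2,B3,B4}
  DF⁺ = {B4,B5,B6,B7,B8,B9}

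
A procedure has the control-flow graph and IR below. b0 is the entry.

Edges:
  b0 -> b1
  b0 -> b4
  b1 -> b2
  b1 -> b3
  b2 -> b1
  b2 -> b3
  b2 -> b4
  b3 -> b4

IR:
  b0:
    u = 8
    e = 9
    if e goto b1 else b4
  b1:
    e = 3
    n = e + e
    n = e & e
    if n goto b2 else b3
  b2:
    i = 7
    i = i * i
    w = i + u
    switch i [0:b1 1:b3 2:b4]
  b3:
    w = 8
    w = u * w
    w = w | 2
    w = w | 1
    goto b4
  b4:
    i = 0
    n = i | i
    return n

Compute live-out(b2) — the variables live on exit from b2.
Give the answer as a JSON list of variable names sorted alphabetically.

Answer: ["u"]

Derivation:
Per-block:
  b0: {e,u} / ∅
  b1: {e,n} / ∅
  b2: {i,w} / {u}
  b3: {w} / {u}
  b4: {i,n} / ∅

Backward fixpoint:
  b0 li=∅ lo={u}
  b1 li={u} lo={u}
  b2 li={u} lo={u}
  b3 li={u} lo=∅
  b4 li=∅ lo=∅

live-out(b2) = ["u"]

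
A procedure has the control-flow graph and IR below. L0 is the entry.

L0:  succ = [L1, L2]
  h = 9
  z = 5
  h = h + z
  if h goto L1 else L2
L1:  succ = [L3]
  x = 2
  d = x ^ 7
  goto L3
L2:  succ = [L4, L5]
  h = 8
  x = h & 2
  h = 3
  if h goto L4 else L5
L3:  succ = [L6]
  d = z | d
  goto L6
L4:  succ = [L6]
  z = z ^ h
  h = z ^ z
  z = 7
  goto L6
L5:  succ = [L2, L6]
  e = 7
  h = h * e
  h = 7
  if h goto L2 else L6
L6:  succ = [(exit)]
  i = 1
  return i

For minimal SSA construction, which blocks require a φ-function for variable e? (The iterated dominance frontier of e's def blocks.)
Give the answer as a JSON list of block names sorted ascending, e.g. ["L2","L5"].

idom tree: L1←L0 L2←L0 L3←L1 L4←L2 L5←L2 L6←L0
Join-block Dom:
  L2: preds {L0,L5}: {L0} ∩ {L0,L2,L5} = {L0}; idom=L0
  L6: preds {L3,L4,L5}: {L0,L1,L3} ∩ {L0,L2,L4} ∩ {L0,L2,L5} = {L0}; idom=L0

Frontier:
  join L2 pred L0: · stop@L0
  join L2 pred L5: L5→L2 stop@L0
  join L6 pred L3: L3→L1 stop@L0
  join L6 pred L4: L4→L2 stop@L0
  join L6 pred L5: L5→L2 stop@L0
  DF(L0)=∅
  DF(L1)={L6}
  DF(L2)={L2,L6}
  DF(L3)={L6}
  DF(L4)={L6}
  DF(L5)={L2,L6}
  DF(L6)=∅

φ for e: defs {L5}
  DF⁺ = {L2,L6}

Answer: ["L2", "L6"]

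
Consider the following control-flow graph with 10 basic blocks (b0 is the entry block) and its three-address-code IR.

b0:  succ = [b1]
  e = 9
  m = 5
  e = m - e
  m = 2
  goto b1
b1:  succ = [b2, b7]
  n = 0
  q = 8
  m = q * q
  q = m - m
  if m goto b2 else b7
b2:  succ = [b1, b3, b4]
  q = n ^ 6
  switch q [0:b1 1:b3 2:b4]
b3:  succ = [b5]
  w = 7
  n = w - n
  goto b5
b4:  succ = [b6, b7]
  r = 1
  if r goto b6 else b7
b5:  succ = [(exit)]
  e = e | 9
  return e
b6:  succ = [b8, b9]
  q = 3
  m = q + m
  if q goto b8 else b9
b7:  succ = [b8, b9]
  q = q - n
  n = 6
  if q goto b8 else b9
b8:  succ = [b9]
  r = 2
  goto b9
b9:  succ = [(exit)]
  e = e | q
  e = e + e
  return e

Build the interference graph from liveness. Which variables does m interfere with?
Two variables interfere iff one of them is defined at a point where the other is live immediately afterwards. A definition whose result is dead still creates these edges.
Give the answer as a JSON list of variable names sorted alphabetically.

Block summaries:
  b0: {e,m} / ∅
  b1: {m,n,q} / ∅
  b2: {q} / {n}
  b3: {n,w} / {n}
  b4: {r} / ∅
  b5: {e} / {e}
  b6: {m,q} / {m}
  b7: {n,q} / {n,q}
  b8: {r} / ∅
  b9: {e} / {e,q}

Liveness:
  b0: in=∅ out={e}
  b1: in={e} out={e,m,n,q}
  b2: in={e,m,n} out={e,m,n,q}
  b3: in={e,n} out={e}
  b4: in={e,m,n,q} out={e,m,n,q}
  b5: in={e} out=∅
  b6: in={e,m} out={e,q}
  b7: in={e,n,q} out={e,q}
  b8: in={e,q} out={e,q}
  b9: in={e,q} out=∅

Interfere edges:
  e: {m,n,q,r,w}
  m: {e,n,q,r}
  n: {e,m,q,r,w}
  q: {e,m,n,r}
  r: {e,m,n,q}
  w: {e,n}

N(m) = ["e", "n", "q", "r"]

Answer: ["e", "n", "q", "r"]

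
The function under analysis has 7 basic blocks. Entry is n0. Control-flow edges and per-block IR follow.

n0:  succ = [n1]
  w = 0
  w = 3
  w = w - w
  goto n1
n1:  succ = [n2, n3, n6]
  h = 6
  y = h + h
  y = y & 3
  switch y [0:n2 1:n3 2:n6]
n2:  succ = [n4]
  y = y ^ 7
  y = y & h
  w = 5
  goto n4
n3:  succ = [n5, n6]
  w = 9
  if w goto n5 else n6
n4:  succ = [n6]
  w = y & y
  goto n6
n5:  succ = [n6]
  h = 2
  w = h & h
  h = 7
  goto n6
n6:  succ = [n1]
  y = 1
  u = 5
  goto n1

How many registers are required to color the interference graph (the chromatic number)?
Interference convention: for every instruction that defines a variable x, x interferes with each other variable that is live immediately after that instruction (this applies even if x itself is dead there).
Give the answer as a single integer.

Answer: 2

Analysis:
Block summaries:
  n0: def={w} ue=∅
  n1: def={h,y} ue=∅
  n2: def={w,y} ue={h,y}
  n3: def={w} ue=∅
  n4: def={w} ue={y}
  n5: def={h,w} ue=∅
  n6: def={u,y} ue=∅

Live sets:
  n0 li=∅ lo=∅
  n1 li=∅ lo={h,y}
  n2 li={h,y} lo={y}
  n3 li=∅ lo=∅
  n4 li={y} lo=∅
  n5 li=∅ lo=∅
  n6 li=∅ lo=∅

Interference:
  h: {y}
  u: ∅
  w: {y}
  y: {h,w}

Registers:
  lower bound: {h,y} mutually conflict ⇒ χ ≥ 2
  2-colouring: c0={u,y}  c1={h,w}
  χ = 2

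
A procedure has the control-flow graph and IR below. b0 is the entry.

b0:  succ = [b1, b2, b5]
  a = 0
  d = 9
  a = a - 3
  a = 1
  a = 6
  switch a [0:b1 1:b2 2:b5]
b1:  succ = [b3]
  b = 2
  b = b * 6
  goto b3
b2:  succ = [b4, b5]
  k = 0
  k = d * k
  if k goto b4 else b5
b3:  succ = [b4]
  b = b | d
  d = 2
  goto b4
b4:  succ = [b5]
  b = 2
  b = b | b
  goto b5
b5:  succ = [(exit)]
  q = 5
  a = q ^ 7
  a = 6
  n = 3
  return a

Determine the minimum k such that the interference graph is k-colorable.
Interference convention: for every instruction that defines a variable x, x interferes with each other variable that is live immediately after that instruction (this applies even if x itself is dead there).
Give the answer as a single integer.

Block summaries:
  b0 def {a,d} use ∅
  b1 def {b} use ∅
  b2 def {k} use {d}
  b3 def {b,d} use {b,d}
  b4 def {b} use ∅
  b5 def {a,n,q} use ∅

Live sets:
  live b0: ∅→{d}
  live b1: {d}→{b,d}
  live b2: {d}→∅
  live b3: {b,d}→∅
  live b4: ∅→∅
  live b5: ∅→∅

Conflict graph:
  a: {d,n}
  b: {d}
  d: {a,b,k}
  k: {d}
  n: {a}
  q: ∅

Chromatic number:
  lower bound: {a,d} mutually conflict ⇒ χ ≥ 2
  assign a→r1 b→r1 d→r0 k→r1 n→r0 q→r0 — no edge inside a register ⇒ χ ≤ 2
  χ = 2

Answer: 2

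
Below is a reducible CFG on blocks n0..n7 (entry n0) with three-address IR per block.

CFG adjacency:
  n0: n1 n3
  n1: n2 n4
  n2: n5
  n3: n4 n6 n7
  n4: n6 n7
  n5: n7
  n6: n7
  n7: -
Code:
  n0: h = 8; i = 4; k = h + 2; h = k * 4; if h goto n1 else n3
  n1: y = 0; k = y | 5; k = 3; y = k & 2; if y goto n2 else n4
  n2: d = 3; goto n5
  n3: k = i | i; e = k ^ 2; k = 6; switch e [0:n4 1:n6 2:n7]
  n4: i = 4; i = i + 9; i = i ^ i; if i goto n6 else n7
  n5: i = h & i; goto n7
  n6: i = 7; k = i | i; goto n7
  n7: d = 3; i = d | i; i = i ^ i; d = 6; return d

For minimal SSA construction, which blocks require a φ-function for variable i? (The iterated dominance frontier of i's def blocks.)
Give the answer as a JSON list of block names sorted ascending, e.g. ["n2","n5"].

Answer: ["n6", "n7"]

Analysis:
idom tree: n1←n0 n2←n1 n3←n0 n4←n0 n5←n2 n6←n0 n7←n0
Dom at joins:
  n4: preds {n1,n3}: {n0,n1} ∩ {n0,n3} = {n0}; idom=n0
  n6: preds {n3,n4}: {n0,n3} ∩ {n0,n4} = {n0}; idom=n0
  n7: preds {n3,n4,n5,n6}: {n0,n3} ∩ {n0,n4} ∩ {n0,n1,n2,n5} ∩ {n0,n6} = {n0}; idom=n0

DF walk-up:
  n4←n1: walk n1 to n0
  n4←n3: walk n3 to n0
  n6←n3: walk n3 to n0
  n6←n4: walk n4 to n0
  n7←n3: walk n3 to n0
  n7←n4: walk n4 to n0
  n7←n5: walk n5→n2→n1 to n0
  n7←n6: walk n6 to n0
  DF(n0)=∅
  DF(n1)={n4,n7}
  DF(n2)={n7}
  DF(n3)={n4,n6,n7}
  DF(n4)={n6,n7}
  DF(n5)={n7}
  DF(n6)={n7}
  DF(n7)=∅

φ for i: defs {n0,n4,n5,n6,n7}
  DF⁺ = {n6,n7}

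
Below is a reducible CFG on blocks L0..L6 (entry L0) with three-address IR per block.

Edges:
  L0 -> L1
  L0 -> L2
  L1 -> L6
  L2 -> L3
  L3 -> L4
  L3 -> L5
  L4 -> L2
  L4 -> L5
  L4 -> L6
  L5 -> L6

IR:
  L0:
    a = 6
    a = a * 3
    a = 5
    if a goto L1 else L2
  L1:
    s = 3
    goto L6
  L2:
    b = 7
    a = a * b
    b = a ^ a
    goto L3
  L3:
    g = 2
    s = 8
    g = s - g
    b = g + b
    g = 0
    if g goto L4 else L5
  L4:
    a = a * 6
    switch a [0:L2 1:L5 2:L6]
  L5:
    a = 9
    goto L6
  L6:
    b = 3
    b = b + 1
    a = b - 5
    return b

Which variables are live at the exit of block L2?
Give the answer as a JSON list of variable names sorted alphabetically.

Answer: ["a", "b"]

Working:
Block summaries:
  L0: def={a} ue=∅
  L1: def={s} ue=∅
  L2: def={a,b} ue={a}
  L3: def={b,g,s} ue={b}
  L4: def={a} ue={a}
  L5: def={a} ue=∅
  L6: def={a,b} ue=∅

Live sets:
  live L0: ∅→{a}
  live L1: ∅→∅
  live L2: {a}→{a,b}
  live L3: {a,b}→{a}
  live L4: {a}→{a}
  live L5: ∅→∅
  live L6: ∅→∅

live-out(L2) = ["a", "b"]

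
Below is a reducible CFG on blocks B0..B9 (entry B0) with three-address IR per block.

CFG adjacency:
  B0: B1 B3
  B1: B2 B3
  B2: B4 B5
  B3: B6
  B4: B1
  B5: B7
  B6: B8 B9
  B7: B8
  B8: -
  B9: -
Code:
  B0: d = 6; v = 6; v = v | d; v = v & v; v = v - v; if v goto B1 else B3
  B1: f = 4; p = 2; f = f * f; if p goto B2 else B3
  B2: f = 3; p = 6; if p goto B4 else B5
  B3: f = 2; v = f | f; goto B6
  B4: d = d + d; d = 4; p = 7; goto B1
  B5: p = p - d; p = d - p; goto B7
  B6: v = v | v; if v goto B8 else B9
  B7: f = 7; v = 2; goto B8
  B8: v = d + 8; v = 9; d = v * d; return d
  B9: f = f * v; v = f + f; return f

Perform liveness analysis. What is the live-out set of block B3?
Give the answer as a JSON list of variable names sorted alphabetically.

Block summaries:
  B0: def={d,v} ue=∅
  B1: def={f,p} ue=∅
  B2: def={f,p} ue=∅
  B3: def={f,v} ue=∅
  B4: def={d,p} ue={d}
  B5: def={p} ue={d,p}
  B6: def={v} ue={v}
  B7: def={f,v} ue=∅
  B8: def={d,v} ue={d}
  B9: def={f,v} ue={f,v}

Live sets:
  B0: in=∅ out={d}
  B1: in={d} out={d}
  B2: in={d} out={d,p}
  B3: in={d} out={d,f,v}
  B4: in={d} out={d}
  B5: in={d,p} out={d}
  B6: in={d,f,v} out={d,f,v}
  B7: in={d} out={d}
  B8: in={d} out=∅
  B9: in={f,v} out=∅

live-out(B3) = ["d", "f", "v"]

Answer: ["d", "f", "v"]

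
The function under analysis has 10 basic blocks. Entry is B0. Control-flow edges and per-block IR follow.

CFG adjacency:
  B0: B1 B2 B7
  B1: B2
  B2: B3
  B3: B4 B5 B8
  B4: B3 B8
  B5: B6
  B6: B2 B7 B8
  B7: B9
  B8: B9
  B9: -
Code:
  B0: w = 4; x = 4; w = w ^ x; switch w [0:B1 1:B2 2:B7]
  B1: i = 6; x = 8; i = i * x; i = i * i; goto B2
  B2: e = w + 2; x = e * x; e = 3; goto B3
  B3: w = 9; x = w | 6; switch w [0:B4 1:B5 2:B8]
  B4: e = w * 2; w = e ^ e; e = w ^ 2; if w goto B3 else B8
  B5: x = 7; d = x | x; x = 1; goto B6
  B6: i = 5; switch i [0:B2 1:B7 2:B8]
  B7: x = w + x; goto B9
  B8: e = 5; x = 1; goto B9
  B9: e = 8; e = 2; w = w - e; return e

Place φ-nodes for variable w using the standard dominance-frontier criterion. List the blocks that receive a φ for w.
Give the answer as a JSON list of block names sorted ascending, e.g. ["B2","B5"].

Answer: ["B2", "B3", "B7", "B8", "B9"]

Derivation:
idom tree: B1←B0 B2←B0 B3←B2 B4←B3 B5←B3 B6←B5 B7←B0 B8←B3 B9←B0
Dom at joins:
  B2: preds {B0,B1,B6}: {B0} ∩ {B0,B1} ∩ {B0,B2,B3,B5,B6} = {B0}; idom=B0
  B3: preds {B2,B4}: {B0,B2} ∩ {B0,B2,B3,B4} = {B0,B2}; idom=B2
  B7: preds {B0,B6}: {B0} ∩ {B0,B2,B3,B5,B6} = {B0}; idom=B0
  B8: preds {B3,B4,B6}: {B0,B2,B3} ∩ {B0,B2,B3,B4} ∩ {B0,B2,B3,B5,B6} = {B0,B2,B3}; idom=B3
  B9: preds {B7,B8}: {B0,B7} ∩ {B0,B2,B3,B8} = {B0}; idom=B0

DF derivation:
  join B2 pred B0: · stop@B0
  join B2 pred B1: B1 stop@B0
  join B2 pred B6: B6→B5→B3→B2 stop@B0
  join B3 pred B2: · stop@B2
  join B3 pred B4: B4→B3 stop@B2
  join B7 pred B0: · stop@B0
  join B7 pred B6: B6→B5→B3→B2 stop@B0
  join B8 pred B3: · stop@B3
  join B8 pred B4: B4 stop@B3
  join B8 pred B6: B6→B5 stop@B3
  join B9 pred B7: B7 stop@B0
  join B9 pred B8: B8→B3→B2 stop@B0
  B0 → ∅
  B1 → {B2}
  B2 → {B2,B7,B9}
  B3 → {B2,B3,B7,B9}
  B4 → {B3,B8}
  B5 → {B2,B7,B8}
  B6 → {B2,B7,B8}
  B7 → {B9}
  B8 → {B9}
  B9 → ∅

φ for w: defs {B0,B3,B4,B9}
  DF⁺ = {B2,B3,B7,B8,B9}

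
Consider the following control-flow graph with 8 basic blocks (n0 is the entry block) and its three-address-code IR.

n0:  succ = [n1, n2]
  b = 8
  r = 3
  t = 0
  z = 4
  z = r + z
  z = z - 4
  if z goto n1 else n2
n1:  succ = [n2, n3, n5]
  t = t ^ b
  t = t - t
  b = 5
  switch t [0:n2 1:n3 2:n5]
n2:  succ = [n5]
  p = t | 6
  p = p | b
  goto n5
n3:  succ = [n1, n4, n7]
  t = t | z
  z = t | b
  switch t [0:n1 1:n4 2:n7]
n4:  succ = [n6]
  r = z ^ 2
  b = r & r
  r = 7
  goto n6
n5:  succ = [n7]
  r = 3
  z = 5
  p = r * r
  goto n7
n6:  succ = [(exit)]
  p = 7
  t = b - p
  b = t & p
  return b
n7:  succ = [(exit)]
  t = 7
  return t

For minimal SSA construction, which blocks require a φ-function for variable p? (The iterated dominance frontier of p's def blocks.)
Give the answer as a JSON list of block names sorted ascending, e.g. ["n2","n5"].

idom tree: n1←n0 n2←n0 n3←n1 n4←n3 n5←n0 n6←n4 n7←n0
Dom∩ at merges:
  n1: preds {n0,n3}: {n0} ∩ {n0,n1,n3} = {n0}; idom=n0
  n2: preds {n0,n1}: {n0} ∩ {n0,n1} = {n0}; idom=n0
  n5: preds {n1,n2}: {n0,n1} ∩ {n0,n2} = {n0}; idom=n0
  n7: preds {n3,n5}: {n0,n1,n3} ∩ {n0,n5} = {n0}; idom=n0

Frontier:
  join n1 pred n0: · stop@n0
  join n1 pred n3: n3→n1 stop@n0
  join n2 pred n0: · stop@n0
  join n2 pred n1: n1 stop@n0
  join n5 pred n1: n1 stop@n0
  join n5 pred n2: n2 stop@n0
  join n7 pred n3: n3→n1 stop@n0
  join n7 pred n5: n5 stop@n0
  n0: DF=∅
  n1: DF={n1,n2,n5,n7}
  n2: DF={n5}
  n3: DF={n1,n7}
  n4: DF=∅
  n5: DF={n7}
  n6: DF=∅
  n7: DF=∅

φ for p: defs {n2,n5,n6}
  DF⁺ = {n5,n7}

Answer: ["n5", "n7"]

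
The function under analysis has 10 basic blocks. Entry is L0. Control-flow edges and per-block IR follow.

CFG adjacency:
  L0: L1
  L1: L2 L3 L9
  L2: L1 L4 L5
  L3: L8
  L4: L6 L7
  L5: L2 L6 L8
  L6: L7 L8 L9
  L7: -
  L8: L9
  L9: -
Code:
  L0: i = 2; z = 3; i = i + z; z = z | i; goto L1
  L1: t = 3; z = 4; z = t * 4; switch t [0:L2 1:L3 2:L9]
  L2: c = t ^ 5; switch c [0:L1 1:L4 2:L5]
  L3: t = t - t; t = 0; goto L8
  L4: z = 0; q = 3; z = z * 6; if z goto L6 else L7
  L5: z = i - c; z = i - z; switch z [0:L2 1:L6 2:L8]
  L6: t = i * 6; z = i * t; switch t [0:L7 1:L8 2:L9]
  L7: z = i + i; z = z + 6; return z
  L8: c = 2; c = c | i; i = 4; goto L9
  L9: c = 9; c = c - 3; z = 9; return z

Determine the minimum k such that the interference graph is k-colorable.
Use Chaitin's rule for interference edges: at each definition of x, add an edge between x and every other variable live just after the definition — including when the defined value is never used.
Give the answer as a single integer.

Answer: 3

Analysis:
def/use:
  L0: {i,z} / ∅
  L1: {t,z} / ∅
  L2: {c} / {t}
  L3: {t} / {t}
  L4: {q,z} / ∅
  L5: {z} / {c,i}
  L6: {t,z} / {i}
  L7: {z} / {i}
  L8: {c,i} / {i}
  L9: {c,z} / ∅

Backward fixpoint:
  L0: in=∅ out={i}
  L1: in={i} out={i,t}
  L2: in={i,t} out={c,i,t}
  L3: in={i,t} out={i}
  L4: in={i} out={i}
  L5: in={c,i,t} out={i,t}
  L6: in={i} out={i}
  L7: in={i} out=∅
  L8: in={i} out=∅
  L9: in=∅ out=∅

Interfere edges:
  c — {i,t}
  i — {c,q,t,z}
  q — {i,z}
  t — {c,i,z}
  z — {i,q,t}

Chromatic number:
  lower bound: {c,i,t} mutually conflict ⇒ χ ≥ 3
  assign c→R2 i→R0 q→R1 t→R1 z→R2 — no edge inside a register ⇒ χ ≤ 3
  χ = 3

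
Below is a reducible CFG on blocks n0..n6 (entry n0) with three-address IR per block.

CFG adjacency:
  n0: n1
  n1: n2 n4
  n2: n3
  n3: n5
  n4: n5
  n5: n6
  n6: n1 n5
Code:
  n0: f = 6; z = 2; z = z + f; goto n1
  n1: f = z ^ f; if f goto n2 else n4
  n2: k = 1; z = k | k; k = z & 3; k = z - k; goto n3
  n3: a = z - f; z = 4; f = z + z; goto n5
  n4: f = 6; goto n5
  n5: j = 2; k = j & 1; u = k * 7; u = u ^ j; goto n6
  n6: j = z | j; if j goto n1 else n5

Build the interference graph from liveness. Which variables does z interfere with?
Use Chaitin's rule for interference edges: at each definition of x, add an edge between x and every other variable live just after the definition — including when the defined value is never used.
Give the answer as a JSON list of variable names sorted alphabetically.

Block summaries:
  n0 def {f,z} use ∅
  n1 def {f} use {f,z}
  n2 def {k,z} use ∅
  n3 def {a,f,z} use {f,z}
  n4 def {f} use ∅
  n5 def {j,k,u} use ∅
  n6 def {j} use {j,z}

Live sets:
  n0: in=∅ out={f,z}
  n1: in={f,z} out={f,z}
  n2: in={f} out={f,z}
  n3: in={f,z} out={f,z}
  n4: in={z} out={f,z}
  n5: in={f,z} out={f,j,z}
  n6: in={f,j,z} out={f,z}

Interference:
  a↔∅
  f↔{j,k,u,z}
  j↔{f,k,u,z}
  k↔{f,j,z}
  u↔{f,j,z}
  z↔{f,j,k,u}

N(z) = ["f", "j", "k", "u"]

Answer: ["f", "j", "k", "u"]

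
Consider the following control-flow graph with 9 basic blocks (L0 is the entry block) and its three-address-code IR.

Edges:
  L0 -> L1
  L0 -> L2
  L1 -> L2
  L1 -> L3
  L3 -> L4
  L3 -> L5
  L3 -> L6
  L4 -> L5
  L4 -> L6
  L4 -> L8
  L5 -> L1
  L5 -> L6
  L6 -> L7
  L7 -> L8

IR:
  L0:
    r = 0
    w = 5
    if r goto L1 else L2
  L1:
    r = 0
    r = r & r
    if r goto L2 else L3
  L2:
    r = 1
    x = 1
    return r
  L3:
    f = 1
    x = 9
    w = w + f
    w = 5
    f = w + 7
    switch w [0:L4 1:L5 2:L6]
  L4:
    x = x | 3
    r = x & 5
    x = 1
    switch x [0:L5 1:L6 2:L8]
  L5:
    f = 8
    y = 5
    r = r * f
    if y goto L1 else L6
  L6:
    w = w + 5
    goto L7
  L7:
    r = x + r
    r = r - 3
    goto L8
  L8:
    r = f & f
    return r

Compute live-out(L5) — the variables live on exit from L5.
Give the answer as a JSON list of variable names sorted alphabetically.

Per-block:
  L0: {r,w} / ∅
  L1: {r} / ∅
  L2: {r,x} / ∅
  L3: {f,w,x} / {w}
  L4: {r,x} / {x}
  L5: {f,r,y} / {r}
  L6: {w} / {w}
  L7: {r} / {r,x}
  L8: {r} / {f}

Live sets:
  L0 li=∅ lo={w}
  L1 li={w} lo={r,w}
  L2 li=∅ lo=∅
  L3 li={r,w} lo={f,r,w,x}
  L4 li={f,w,x} lo={f,r,w,x}
  L5 li={r,w,x} lo={f,r,w,x}
  L6 li={f,r,w,x} lo={f,r,x}
  L7 li={f,r,x} lo={f}
  L8 li={f} lo=∅

live-out(L5) = ["f", "r", "w", "x"]

Answer: ["f", "r", "w", "x"]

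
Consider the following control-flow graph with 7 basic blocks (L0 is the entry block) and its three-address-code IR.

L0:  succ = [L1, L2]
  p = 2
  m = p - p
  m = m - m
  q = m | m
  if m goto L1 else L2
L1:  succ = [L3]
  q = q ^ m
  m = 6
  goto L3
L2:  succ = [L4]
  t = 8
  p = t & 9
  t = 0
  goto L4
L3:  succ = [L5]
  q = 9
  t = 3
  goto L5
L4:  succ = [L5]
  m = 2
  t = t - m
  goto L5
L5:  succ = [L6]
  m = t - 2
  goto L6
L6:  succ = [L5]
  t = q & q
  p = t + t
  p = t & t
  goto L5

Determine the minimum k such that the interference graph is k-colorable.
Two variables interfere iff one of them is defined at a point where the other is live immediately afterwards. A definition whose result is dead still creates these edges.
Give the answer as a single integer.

def/use:
  L0 def {m,p,q} use ∅
  L1 def {m,q} use {m,q}
  L2 def {p,t} use ∅
  L3 def {q,t} use ∅
  L4 def {m,t} use {t}
  L5 def {m} use {t}
  L6 def {p,t} use {q}

Backward fixpoint:
  live L0: ∅→{m,q}
  live L1: {m,q}→∅
  live L2: {q}→{q,t}
  live L3: ∅→{q,t}
  live L4: {q,t}→{q,t}
  live L5: {q,t}→{q}
  live L6: {q}→{q,t}

Conflict graph:
  m — {q,t}
  p — {q,t}
  q — {m,p,t}
  t — {m,p,q}

Registers:
  lower bound: {m,q,t} mutually conflict ⇒ χ ≥ 3
  assign m→c2 p→c2 q→c0 t→c1 — no edge inside a register ⇒ χ ≤ 3
  χ = 3

Answer: 3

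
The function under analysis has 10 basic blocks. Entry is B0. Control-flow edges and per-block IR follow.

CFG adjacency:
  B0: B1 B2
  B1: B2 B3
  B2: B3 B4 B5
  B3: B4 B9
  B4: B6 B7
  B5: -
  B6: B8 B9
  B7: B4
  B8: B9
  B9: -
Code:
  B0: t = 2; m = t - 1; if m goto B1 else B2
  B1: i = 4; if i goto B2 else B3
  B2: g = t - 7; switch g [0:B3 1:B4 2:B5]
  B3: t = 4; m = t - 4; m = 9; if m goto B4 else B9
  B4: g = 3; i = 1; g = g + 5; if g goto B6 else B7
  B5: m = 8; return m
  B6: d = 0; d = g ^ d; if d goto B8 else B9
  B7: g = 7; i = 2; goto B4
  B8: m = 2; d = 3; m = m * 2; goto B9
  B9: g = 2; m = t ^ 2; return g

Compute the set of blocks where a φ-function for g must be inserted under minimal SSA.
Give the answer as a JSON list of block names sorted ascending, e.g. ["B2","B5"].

idom tree: B1←B0 B2←B0 B3←B0 B4←B0 B5←B2 B6←B4 B7←B4 B8←B6 B9←B0
Join-block Dom:
  B2: preds {B0,B1}: {B0} ∩ {B0,B1} = {B0}; idom=B0
  B3: preds {B1,B2}: {B0,B1} ∩ {B0,B2} = {B0}; idom=B0
  B4: preds {B2,B3,B7}: {B0,B2} ∩ {B0,B3} ∩ {B0,B4,B7} = {B0}; idom=B0
  B9: preds {B3,B6,B8}: {B0,B3} ∩ {B0,B4,B6} ∩ {B0,B4,B6,B8} = {B0}; idom=B0

Frontier:
  B2←B0: walk · to B0
  B2←B1: walk B1 to B0
  B3←B1: walk B1 to B0
  B3←B2: walk B2 to B0
  B4←B2: walk B2 to B0
  B4←B3: walk B3 to B0
  B4←B7: walk B7→B4 to B0
  B9←B3: walk B3 to B0
  B9←B6: walk B6→B4 to B0
  B9←B8: walk B8→B6→B4 to B0
  B0 → ∅
  B1 → {B2,B3}
  B2 → {B3,B4}
  B3 → {B4,B9}
  B4 → {B4,B9}
  B5 → ∅
  B6 → {B9}
  B7 → {B4}
  B8 → {B9}
  B9 → ∅

φ for g: defs {B2,B4,B7,B9}
  DF⁺ = {B3,B4,B9}

Answer: ["B3", "B4", "B9"]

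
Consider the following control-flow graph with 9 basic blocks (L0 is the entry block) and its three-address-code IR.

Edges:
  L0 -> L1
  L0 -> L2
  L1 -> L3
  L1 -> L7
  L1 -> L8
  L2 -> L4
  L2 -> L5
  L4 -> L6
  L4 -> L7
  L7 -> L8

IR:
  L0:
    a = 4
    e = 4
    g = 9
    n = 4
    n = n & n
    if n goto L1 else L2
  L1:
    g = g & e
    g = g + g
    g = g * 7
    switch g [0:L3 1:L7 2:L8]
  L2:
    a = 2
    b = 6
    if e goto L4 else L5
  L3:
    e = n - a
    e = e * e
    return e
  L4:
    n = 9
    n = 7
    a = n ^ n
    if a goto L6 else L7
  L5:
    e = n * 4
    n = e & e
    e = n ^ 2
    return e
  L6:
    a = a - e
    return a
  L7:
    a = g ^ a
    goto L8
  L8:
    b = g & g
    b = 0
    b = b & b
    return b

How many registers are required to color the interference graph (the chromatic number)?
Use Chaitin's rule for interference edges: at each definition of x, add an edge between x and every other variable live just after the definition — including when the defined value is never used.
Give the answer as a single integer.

Answer: 4

Working:
Block summaries:
  L0 def {a,e,g,n} use ∅
  L1 def {g} use {e,g}
  L2 def {a,b} use {e}
  L3 def {e} use {a,n}
  L4 def {a,n} use ∅
  L5 def {e,n} use {n}
  L6 def {a} use {a,e}
  L7 def {a} use {a,g}
  L8 def {b} use {g}

Live sets:
  live L0: ∅→{a,e,g,n}
  live L1: {a,e,g,n}→{a,g,n}
  live L2: {e,g,n}→{e,g,n}
  live L3: {a,n}→∅
  live L4: {e,g}→{a,e,g}
  live L5: {n}→∅
  live L6: {a,e}→∅
  live L7: {a,g}→{g}
  live L8: {g}→∅

Interference:
  a — {e,g,n}
  b — {e,g,n}
  e — {a,b,g,n}
  g — {a,b,e,n}
  n — {a,b,e,g}

Chromatic number:
  clique {a,e,g,n} ⇒ need ≥ 4
  4-colouring: r0={e}  r1={g}  r2={n}  r3={a,b}
  χ = 4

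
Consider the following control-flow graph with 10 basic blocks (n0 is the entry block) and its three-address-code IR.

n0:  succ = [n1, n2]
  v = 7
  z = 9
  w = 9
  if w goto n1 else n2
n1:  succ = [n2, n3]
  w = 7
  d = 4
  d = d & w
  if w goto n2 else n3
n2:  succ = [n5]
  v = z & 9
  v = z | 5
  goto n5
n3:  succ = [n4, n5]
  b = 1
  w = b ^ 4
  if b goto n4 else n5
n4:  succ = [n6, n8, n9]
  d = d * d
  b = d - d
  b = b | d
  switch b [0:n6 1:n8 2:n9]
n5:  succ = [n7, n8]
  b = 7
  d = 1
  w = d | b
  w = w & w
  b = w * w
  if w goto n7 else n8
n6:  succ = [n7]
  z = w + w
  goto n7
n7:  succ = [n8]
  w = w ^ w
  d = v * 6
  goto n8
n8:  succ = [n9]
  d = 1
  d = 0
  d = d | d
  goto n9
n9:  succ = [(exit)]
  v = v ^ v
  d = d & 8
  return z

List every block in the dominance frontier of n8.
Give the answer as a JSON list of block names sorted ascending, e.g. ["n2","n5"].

idom tree: n1←n0 n2←n0 n3←n1 n4←n3 n5←n0 n6←n4 n7←n0 n8←n0 n9←n0
Join-block Dom:
  n2: preds {n0,n1}: {n0} ∩ {n0,n1} = {n0}; idom=n0
  n5: preds {n2,n3}: {n0,n2} ∩ {n0,n1,n3} = {n0}; idom=n0
  n7: preds {n5,n6}: {n0,n5} ∩ {n0,n1,n3,n4,n6} = {n0}; idom=n0
  n8: preds {n4,n5,n7}: {n0,n1,n3,n4} ∩ {n0,n5} ∩ {n0,n7} = {n0}; idom=n0
  n9: preds {n4,n8}: {n0,n1,n3,n4} ∩ {n0,n8} = {n0}; idom=n0

Frontier:
  join n2 pred n0: · stop@n0
  join n2 pred n1: n1 stop@n0
  join n5 pred n2: n2 stop@n0
  join n5 pred n3: n3→n1 stop@n0
  join n7 pred n5: n5 stop@n0
  join n7 pred n6: n6→n4→n3→n1 stop@n0
  join n8 pred n4: n4→n3→n1 stop@n0
  join n8 pred n5: n5 stop@n0
  join n8 pred n7: n7 stop@n0
  join n9 pred n4: n4→n3→n1 stop@n0
  join n9 pred n8: n8 stop@n0
  DF(n0)=∅
  DF(n1)={n2,n5,n7,n8,n9}
  DF(n2)={n5}
  DF(n3)={n5,n7,n8,n9}
  DF(n4)={n7,n8,n9}
  DF(n5)={n7,n8}
  DF(n6)={n7}
  DF(n7)={n8}
  DF(n8)={n9}
  DF(n9)=∅

DF(n8) = ["n9"]

Answer: ["n9"]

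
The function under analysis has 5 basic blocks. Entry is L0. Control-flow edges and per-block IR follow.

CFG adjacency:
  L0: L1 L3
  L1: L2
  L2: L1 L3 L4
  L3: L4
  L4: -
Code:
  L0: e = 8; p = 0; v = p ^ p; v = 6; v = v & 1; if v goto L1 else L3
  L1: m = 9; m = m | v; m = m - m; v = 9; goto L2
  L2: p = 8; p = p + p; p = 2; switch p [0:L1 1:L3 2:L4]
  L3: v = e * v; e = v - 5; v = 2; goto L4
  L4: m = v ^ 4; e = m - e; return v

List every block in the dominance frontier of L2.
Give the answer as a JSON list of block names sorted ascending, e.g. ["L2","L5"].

idom tree: L1←L0 L2←L1 L3←L0 L4←L0
Dom at joins:
  L1: preds {L0,L2}: {L0} ∩ {L0,L1,L2} = {L0}; idom=L0
  L3: preds {L0,L2}: {L0} ∩ {L0,L1,L2} = {L0}; idom=L0
  L4: preds {L2,L3}: {L0,L1,L2} ∩ {L0,L3} = {L0}; idom=L0

Frontier:
  join L1 pred L0: · stop@L0
  join L1 pred L2: L2→L1 stop@L0
  join L3 pred L0: · stop@L0
  join L3 pred L2: L2→L1 stop@L0
  join L4 pred L2: L2→L1 stop@L0
  join L4 pred L3: L3 stop@L0
  L0: DF=∅
  L1: DF={L1,L3,L4}
  L2: DF={L1,L3,L4}
  L3: DF={L4}
  L4: DF=∅

DF(L2) = ["L1", "L3", "L4"]

Answer: ["L1", "L3", "L4"]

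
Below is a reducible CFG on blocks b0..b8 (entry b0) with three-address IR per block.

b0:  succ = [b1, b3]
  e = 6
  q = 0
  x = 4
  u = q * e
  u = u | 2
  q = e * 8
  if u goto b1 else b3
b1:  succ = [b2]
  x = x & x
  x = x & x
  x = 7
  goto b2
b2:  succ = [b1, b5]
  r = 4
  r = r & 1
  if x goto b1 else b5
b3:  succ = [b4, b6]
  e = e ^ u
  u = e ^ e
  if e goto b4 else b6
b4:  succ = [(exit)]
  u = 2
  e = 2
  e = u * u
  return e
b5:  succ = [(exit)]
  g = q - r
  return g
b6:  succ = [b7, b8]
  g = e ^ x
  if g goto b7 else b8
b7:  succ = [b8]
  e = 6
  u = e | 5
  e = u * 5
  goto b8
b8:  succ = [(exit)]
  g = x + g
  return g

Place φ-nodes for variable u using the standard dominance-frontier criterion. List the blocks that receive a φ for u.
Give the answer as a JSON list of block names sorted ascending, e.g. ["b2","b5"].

idom tree: b1←b0 b2←b1 b3←b0 b4←b3 b5←b2 b6←b3 b7←b6 b8←b6
Dom at joins:
  b1: preds {b0,b2}: {b0} ∩ {b0,b1,b2} = {b0}; idom=b0
  b8: preds {b6,b7}: {b0,b3,b6} ∩ {b0,b3,b6,b7} = {b0,b3,b6}; idom=b6

DF derivation:
  b1←b0: walk · to b0
  b1←b2: walk b2→b1 to b0
  b8←b6: walk · to b6
  b8←b7: walk b7 to b6
  DF(b0)=∅
  DF(b1)={b1}
  DF(b2)={b1}
  DF(b3)=∅
  DF(b4)=∅
  DF(b5)=∅
  DF(b6)=∅
  DF(b7)={b8}
  DF(b8)=∅

φ for u: defs {b0,b3,b4,b7}
  DF⁺ = {b8}

Answer: ["b8"]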